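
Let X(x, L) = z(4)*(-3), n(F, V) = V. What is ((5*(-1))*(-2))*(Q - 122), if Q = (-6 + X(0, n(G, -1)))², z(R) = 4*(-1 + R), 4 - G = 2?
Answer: 16420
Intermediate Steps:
G = 2 (G = 4 - 1*2 = 4 - 2 = 2)
z(R) = -4 + 4*R
X(x, L) = -36 (X(x, L) = (-4 + 4*4)*(-3) = (-4 + 16)*(-3) = 12*(-3) = -36)
Q = 1764 (Q = (-6 - 36)² = (-42)² = 1764)
((5*(-1))*(-2))*(Q - 122) = ((5*(-1))*(-2))*(1764 - 122) = -5*(-2)*1642 = 10*1642 = 16420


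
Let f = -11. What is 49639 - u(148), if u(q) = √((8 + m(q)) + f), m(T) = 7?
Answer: 49637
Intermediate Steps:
u(q) = 2 (u(q) = √((8 + 7) - 11) = √(15 - 11) = √4 = 2)
49639 - u(148) = 49639 - 1*2 = 49639 - 2 = 49637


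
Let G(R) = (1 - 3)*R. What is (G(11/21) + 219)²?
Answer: 20948929/441 ≈ 47503.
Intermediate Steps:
G(R) = -2*R
(G(11/21) + 219)² = (-22/21 + 219)² = (4577/21)² = 20948929/441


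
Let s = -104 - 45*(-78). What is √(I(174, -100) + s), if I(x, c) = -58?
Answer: 6*√93 ≈ 57.862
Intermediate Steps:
s = 3406 (s = -104 + 3510 = 3406)
√(I(174, -100) + s) = √(-58 + 3406) = √3348 = 6*√93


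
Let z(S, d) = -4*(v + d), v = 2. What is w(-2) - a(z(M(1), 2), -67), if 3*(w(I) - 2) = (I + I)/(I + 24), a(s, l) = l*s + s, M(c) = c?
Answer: -34784/33 ≈ -1054.1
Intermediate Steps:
z(S, d) = -8 - 4*d (z(S, d) = -4*(2 + d) = -8 - 4*d)
a(s, l) = s + l*s
w(I) = 2 + 2*I/(3*(24 + I)) (w(I) = 2 + ((I + I)/(I + 24))/3 = 2 + ((2*I)/(24 + I))/3 = 2 + (2*I/(24 + I))/3 = 2 + 2*I/(3*(24 + I)))
w(-2) - a(z(M(1), 2), -67) = 8*(18 - 2)/(3*(24 - 2)) - (-8 - 4*2)*(1 - 67) = (8/3)*16/22 - (-8 - 8)*(-66) = (8/3)*(1/22)*16 - (-16)*(-66) = 64/33 - 1*1056 = 64/33 - 1056 = -34784/33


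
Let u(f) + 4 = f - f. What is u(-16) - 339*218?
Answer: -73906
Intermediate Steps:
u(f) = -4 (u(f) = -4 + (f - f) = -4 + 0 = -4)
u(-16) - 339*218 = -4 - 339*218 = -4 - 73902 = -73906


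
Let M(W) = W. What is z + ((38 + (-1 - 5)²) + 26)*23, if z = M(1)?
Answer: 2301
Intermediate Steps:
z = 1
z + ((38 + (-1 - 5)²) + 26)*23 = 1 + ((38 + (-1 - 5)²) + 26)*23 = 1 + ((38 + (-6)²) + 26)*23 = 1 + ((38 + 36) + 26)*23 = 1 + (74 + 26)*23 = 1 + 100*23 = 1 + 2300 = 2301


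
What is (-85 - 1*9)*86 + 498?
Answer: -7586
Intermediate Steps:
(-85 - 1*9)*86 + 498 = (-85 - 9)*86 + 498 = -94*86 + 498 = -8084 + 498 = -7586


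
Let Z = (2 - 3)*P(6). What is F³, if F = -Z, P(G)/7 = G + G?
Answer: 592704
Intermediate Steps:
P(G) = 14*G (P(G) = 7*(G + G) = 7*(2*G) = 14*G)
Z = -84 (Z = (2 - 3)*(14*6) = -1*84 = -84)
F = 84 (F = -1*(-84) = 84)
F³ = 84³ = 592704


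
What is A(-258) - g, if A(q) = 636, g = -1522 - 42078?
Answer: 44236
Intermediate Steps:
g = -43600
A(-258) - g = 636 - 1*(-43600) = 636 + 43600 = 44236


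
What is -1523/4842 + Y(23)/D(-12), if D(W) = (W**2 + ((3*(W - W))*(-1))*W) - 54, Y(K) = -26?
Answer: -14609/24210 ≈ -0.60343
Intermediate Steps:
D(W) = -54 + W**2 (D(W) = (W**2 + ((3*0)*(-1))*W) - 54 = (W**2 + (0*(-1))*W) - 54 = (W**2 + 0*W) - 54 = (W**2 + 0) - 54 = W**2 - 54 = -54 + W**2)
-1523/4842 + Y(23)/D(-12) = -1523/4842 - 26/(-54 + (-12)**2) = -1523*1/4842 - 26/(-54 + 144) = -1523/4842 - 26/90 = -1523/4842 - 26*1/90 = -1523/4842 - 13/45 = -14609/24210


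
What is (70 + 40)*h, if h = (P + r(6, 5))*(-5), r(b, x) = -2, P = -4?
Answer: 3300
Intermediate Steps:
h = 30 (h = (-4 - 2)*(-5) = -6*(-5) = 30)
(70 + 40)*h = (70 + 40)*30 = 110*30 = 3300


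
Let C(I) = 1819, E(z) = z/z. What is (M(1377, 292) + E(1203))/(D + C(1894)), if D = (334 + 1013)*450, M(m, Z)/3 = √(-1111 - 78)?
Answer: 1/607969 + 3*I*√1189/607969 ≈ 1.6448e-6 + 0.00017015*I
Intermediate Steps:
E(z) = 1
M(m, Z) = 3*I*√1189 (M(m, Z) = 3*√(-1111 - 78) = 3*√(-1189) = 3*(I*√1189) = 3*I*√1189)
D = 606150 (D = 1347*450 = 606150)
(M(1377, 292) + E(1203))/(D + C(1894)) = (3*I*√1189 + 1)/(606150 + 1819) = (1 + 3*I*√1189)/607969 = (1 + 3*I*√1189)*(1/607969) = 1/607969 + 3*I*√1189/607969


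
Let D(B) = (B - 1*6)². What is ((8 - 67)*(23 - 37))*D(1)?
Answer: 20650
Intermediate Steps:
D(B) = (-6 + B)² (D(B) = (B - 6)² = (-6 + B)²)
((8 - 67)*(23 - 37))*D(1) = ((8 - 67)*(23 - 37))*(-6 + 1)² = -59*(-14)*(-5)² = 826*25 = 20650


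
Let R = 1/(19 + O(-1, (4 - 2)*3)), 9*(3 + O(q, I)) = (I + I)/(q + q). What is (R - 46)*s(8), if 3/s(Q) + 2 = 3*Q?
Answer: -6339/1012 ≈ -6.2638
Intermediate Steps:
O(q, I) = -3 + I/(9*q) (O(q, I) = -3 + ((I + I)/(q + q))/9 = -3 + ((2*I)/((2*q)))/9 = -3 + ((2*I)*(1/(2*q)))/9 = -3 + (I/q)/9 = -3 + I/(9*q))
s(Q) = 3/(-2 + 3*Q)
R = 3/46 (R = 1/(19 + (-3 + (1/9)*((4 - 2)*3)/(-1))) = 1/(19 + (-3 + (1/9)*(2*3)*(-1))) = 1/(19 + (-3 + (1/9)*6*(-1))) = 1/(19 + (-3 - 2/3)) = 1/(19 - 11/3) = 1/(46/3) = 3/46 ≈ 0.065217)
(R - 46)*s(8) = (3/46 - 46)*(3/(-2 + 3*8)) = -6339/(46*(-2 + 24)) = -6339/(46*22) = -2113/46*3/22 = -6339/1012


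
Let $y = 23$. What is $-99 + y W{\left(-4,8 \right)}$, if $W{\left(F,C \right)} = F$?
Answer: $-191$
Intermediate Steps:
$-99 + y W{\left(-4,8 \right)} = -99 + 23 \left(-4\right) = -99 - 92 = -191$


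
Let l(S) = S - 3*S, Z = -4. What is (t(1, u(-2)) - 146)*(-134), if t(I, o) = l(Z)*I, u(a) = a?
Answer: 18492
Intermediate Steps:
l(S) = -2*S
t(I, o) = 8*I (t(I, o) = (-2*(-4))*I = 8*I)
(t(1, u(-2)) - 146)*(-134) = (8*1 - 146)*(-134) = (8 - 146)*(-134) = -138*(-134) = 18492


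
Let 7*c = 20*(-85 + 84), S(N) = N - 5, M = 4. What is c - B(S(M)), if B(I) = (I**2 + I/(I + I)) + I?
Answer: -47/14 ≈ -3.3571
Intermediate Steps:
S(N) = -5 + N
c = -20/7 (c = (20*(-85 + 84))/7 = (20*(-1))/7 = (1/7)*(-20) = -20/7 ≈ -2.8571)
B(I) = 1/2 + I + I**2 (B(I) = (I**2 + I/((2*I))) + I = (I**2 + (1/(2*I))*I) + I = (I**2 + 1/2) + I = (1/2 + I**2) + I = 1/2 + I + I**2)
c - B(S(M)) = -20/7 - (1/2 + (-5 + 4) + (-5 + 4)**2) = -20/7 - (1/2 - 1 + (-1)**2) = -20/7 - (1/2 - 1 + 1) = -20/7 - 1*1/2 = -20/7 - 1/2 = -47/14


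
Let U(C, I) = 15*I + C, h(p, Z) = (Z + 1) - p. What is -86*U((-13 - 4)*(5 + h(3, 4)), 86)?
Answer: -100706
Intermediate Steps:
h(p, Z) = 1 + Z - p (h(p, Z) = (1 + Z) - p = 1 + Z - p)
U(C, I) = C + 15*I
-86*U((-13 - 4)*(5 + h(3, 4)), 86) = -86*((-13 - 4)*(5 + (1 + 4 - 1*3)) + 15*86) = -86*(-17*(5 + (1 + 4 - 3)) + 1290) = -86*(-17*(5 + 2) + 1290) = -86*(-17*7 + 1290) = -86*(-119 + 1290) = -86*1171 = -100706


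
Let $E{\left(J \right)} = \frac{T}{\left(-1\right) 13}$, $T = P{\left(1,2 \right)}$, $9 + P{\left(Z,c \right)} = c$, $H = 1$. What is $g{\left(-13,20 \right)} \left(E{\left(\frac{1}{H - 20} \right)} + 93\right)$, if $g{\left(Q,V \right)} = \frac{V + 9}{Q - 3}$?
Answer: $- \frac{2204}{13} \approx -169.54$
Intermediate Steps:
$P{\left(Z,c \right)} = -9 + c$
$T = -7$ ($T = -9 + 2 = -7$)
$E{\left(J \right)} = \frac{7}{13}$ ($E{\left(J \right)} = - \frac{7}{\left(-1\right) 13} = - \frac{7}{-13} = \left(-7\right) \left(- \frac{1}{13}\right) = \frac{7}{13}$)
$g{\left(Q,V \right)} = \frac{9 + V}{-3 + Q}$
$g{\left(-13,20 \right)} \left(E{\left(\frac{1}{H - 20} \right)} + 93\right) = \frac{9 + 20}{-3 - 13} \left(\frac{7}{13} + 93\right) = \frac{1}{-16} \cdot 29 \cdot \frac{1216}{13} = \left(- \frac{1}{16}\right) 29 \cdot \frac{1216}{13} = \left(- \frac{29}{16}\right) \frac{1216}{13} = - \frac{2204}{13}$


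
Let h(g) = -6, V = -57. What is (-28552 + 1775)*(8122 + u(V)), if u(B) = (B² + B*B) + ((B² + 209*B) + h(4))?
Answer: -159323150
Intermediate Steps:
u(B) = -6 + 3*B² + 209*B (u(B) = (B² + B*B) + ((B² + 209*B) - 6) = (B² + B²) + (-6 + B² + 209*B) = 2*B² + (-6 + B² + 209*B) = -6 + 3*B² + 209*B)
(-28552 + 1775)*(8122 + u(V)) = (-28552 + 1775)*(8122 + (-6 + 3*(-57)² + 209*(-57))) = -26777*(8122 + (-6 + 3*3249 - 11913)) = -26777*(8122 + (-6 + 9747 - 11913)) = -26777*(8122 - 2172) = -26777*5950 = -159323150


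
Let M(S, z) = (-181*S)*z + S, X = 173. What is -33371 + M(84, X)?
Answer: -2663579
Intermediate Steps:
M(S, z) = S - 181*S*z (M(S, z) = -181*S*z + S = S - 181*S*z)
-33371 + M(84, X) = -33371 + 84*(1 - 181*173) = -33371 + 84*(1 - 31313) = -33371 + 84*(-31312) = -33371 - 2630208 = -2663579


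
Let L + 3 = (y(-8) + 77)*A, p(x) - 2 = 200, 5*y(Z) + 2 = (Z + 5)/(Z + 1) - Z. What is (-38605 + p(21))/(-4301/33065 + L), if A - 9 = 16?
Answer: -522856845/26603884 ≈ -19.653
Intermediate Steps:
A = 25 (A = 9 + 16 = 25)
y(Z) = -2/5 - Z/5 + (5 + Z)/(5*(1 + Z)) (y(Z) = -2/5 + ((Z + 5)/(Z + 1) - Z)/5 = -2/5 + ((5 + Z)/(1 + Z) - Z)/5 = -2/5 + (-Z + (5 + Z)/(1 + Z))/5 = -2/5 + (-Z/5 + (5 + Z)/(5*(1 + Z))) = -2/5 - Z/5 + (5 + Z)/(5*(1 + Z)))
p(x) = 202 (p(x) = 2 + 200 = 202)
L = 13679/7 (L = -3 + ((3 - 1*(-8)**2 - 2*(-8))/(5*(1 - 8)) + 77)*25 = -3 + ((1/5)*(3 - 1*64 + 16)/(-7) + 77)*25 = -3 + ((1/5)*(-1/7)*(3 - 64 + 16) + 77)*25 = -3 + ((1/5)*(-1/7)*(-45) + 77)*25 = -3 + (9/7 + 77)*25 = -3 + (548/7)*25 = -3 + 13700/7 = 13679/7 ≈ 1954.1)
(-38605 + p(21))/(-4301/33065 + L) = (-38605 + 202)/(-4301/33065 + 13679/7) = -38403/(-4301*1/33065 + 13679/7) = -38403/(-253/1945 + 13679/7) = -38403/26603884/13615 = -38403*13615/26603884 = -522856845/26603884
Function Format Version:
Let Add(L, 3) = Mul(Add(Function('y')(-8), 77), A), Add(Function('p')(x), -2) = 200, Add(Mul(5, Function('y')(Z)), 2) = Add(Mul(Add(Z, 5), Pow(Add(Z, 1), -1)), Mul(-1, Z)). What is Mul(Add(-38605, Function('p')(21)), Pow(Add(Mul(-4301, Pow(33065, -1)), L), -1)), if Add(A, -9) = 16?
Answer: Rational(-522856845, 26603884) ≈ -19.653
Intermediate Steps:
A = 25 (A = Add(9, 16) = 25)
Function('y')(Z) = Add(Rational(-2, 5), Mul(Rational(-1, 5), Z), Mul(Rational(1, 5), Pow(Add(1, Z), -1), Add(5, Z))) (Function('y')(Z) = Add(Rational(-2, 5), Mul(Rational(1, 5), Add(Mul(Add(Z, 5), Pow(Add(Z, 1), -1)), Mul(-1, Z)))) = Add(Rational(-2, 5), Mul(Rational(1, 5), Add(Mul(Add(5, Z), Pow(Add(1, Z), -1)), Mul(-1, Z)))) = Add(Rational(-2, 5), Mul(Rational(1, 5), Add(Mul(Pow(Add(1, Z), -1), Add(5, Z)), Mul(-1, Z)))) = Add(Rational(-2, 5), Mul(Rational(1, 5), Add(Mul(-1, Z), Mul(Pow(Add(1, Z), -1), Add(5, Z))))) = Add(Rational(-2, 5), Add(Mul(Rational(-1, 5), Z), Mul(Rational(1, 5), Pow(Add(1, Z), -1), Add(5, Z)))) = Add(Rational(-2, 5), Mul(Rational(-1, 5), Z), Mul(Rational(1, 5), Pow(Add(1, Z), -1), Add(5, Z))))
Function('p')(x) = 202 (Function('p')(x) = Add(2, 200) = 202)
L = Rational(13679, 7) (L = Add(-3, Mul(Add(Mul(Rational(1, 5), Pow(Add(1, -8), -1), Add(3, Mul(-1, Pow(-8, 2)), Mul(-2, -8))), 77), 25)) = Add(-3, Mul(Add(Mul(Rational(1, 5), Pow(-7, -1), Add(3, Mul(-1, 64), 16)), 77), 25)) = Add(-3, Mul(Add(Mul(Rational(1, 5), Rational(-1, 7), Add(3, -64, 16)), 77), 25)) = Add(-3, Mul(Add(Mul(Rational(1, 5), Rational(-1, 7), -45), 77), 25)) = Add(-3, Mul(Add(Rational(9, 7), 77), 25)) = Add(-3, Mul(Rational(548, 7), 25)) = Add(-3, Rational(13700, 7)) = Rational(13679, 7) ≈ 1954.1)
Mul(Add(-38605, Function('p')(21)), Pow(Add(Mul(-4301, Pow(33065, -1)), L), -1)) = Mul(Add(-38605, 202), Pow(Add(Mul(-4301, Pow(33065, -1)), Rational(13679, 7)), -1)) = Mul(-38403, Pow(Add(Mul(-4301, Rational(1, 33065)), Rational(13679, 7)), -1)) = Mul(-38403, Pow(Add(Rational(-253, 1945), Rational(13679, 7)), -1)) = Mul(-38403, Pow(Rational(26603884, 13615), -1)) = Mul(-38403, Rational(13615, 26603884)) = Rational(-522856845, 26603884)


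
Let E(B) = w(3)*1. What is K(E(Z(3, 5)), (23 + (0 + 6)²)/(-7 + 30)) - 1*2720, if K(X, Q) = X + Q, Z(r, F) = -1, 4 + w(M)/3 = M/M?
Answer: -62708/23 ≈ -2726.4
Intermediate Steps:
w(M) = -9 (w(M) = -12 + 3*(M/M) = -12 + 3*1 = -12 + 3 = -9)
E(B) = -9 (E(B) = -9*1 = -9)
K(X, Q) = Q + X
K(E(Z(3, 5)), (23 + (0 + 6)²)/(-7 + 30)) - 1*2720 = ((23 + (0 + 6)²)/(-7 + 30) - 9) - 1*2720 = ((23 + 6²)/23 - 9) - 2720 = ((23 + 36)*(1/23) - 9) - 2720 = (59*(1/23) - 9) - 2720 = (59/23 - 9) - 2720 = -148/23 - 2720 = -62708/23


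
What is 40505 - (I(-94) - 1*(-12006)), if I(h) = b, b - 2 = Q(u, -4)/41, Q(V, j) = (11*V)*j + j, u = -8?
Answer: 1168029/41 ≈ 28489.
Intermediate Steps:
Q(V, j) = j + 11*V*j (Q(V, j) = 11*V*j + j = j + 11*V*j)
b = 430/41 (b = 2 - 4*(1 + 11*(-8))/41 = 2 - 4*(1 - 88)*(1/41) = 2 - 4*(-87)*(1/41) = 2 + 348*(1/41) = 2 + 348/41 = 430/41 ≈ 10.488)
I(h) = 430/41
40505 - (I(-94) - 1*(-12006)) = 40505 - (430/41 - 1*(-12006)) = 40505 - (430/41 + 12006) = 40505 - 1*492676/41 = 40505 - 492676/41 = 1168029/41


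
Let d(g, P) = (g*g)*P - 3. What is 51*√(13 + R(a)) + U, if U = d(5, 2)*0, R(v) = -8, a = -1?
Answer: 51*√5 ≈ 114.04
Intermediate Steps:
d(g, P) = -3 + P*g² (d(g, P) = g²*P - 3 = P*g² - 3 = -3 + P*g²)
U = 0 (U = (-3 + 2*5²)*0 = (-3 + 2*25)*0 = (-3 + 50)*0 = 47*0 = 0)
51*√(13 + R(a)) + U = 51*√(13 - 8) + 0 = 51*√5 + 0 = 51*√5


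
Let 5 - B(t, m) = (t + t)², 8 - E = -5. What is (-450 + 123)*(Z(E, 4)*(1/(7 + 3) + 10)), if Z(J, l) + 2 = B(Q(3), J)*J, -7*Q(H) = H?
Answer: -86497713/490 ≈ -1.7653e+5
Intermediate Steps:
E = 13 (E = 8 - 1*(-5) = 8 + 5 = 13)
Q(H) = -H/7
B(t, m) = 5 - 4*t² (B(t, m) = 5 - (t + t)² = 5 - (2*t)² = 5 - 4*t²)
Z(J, l) = -2 + 209*J/49 (Z(J, l) = -2 + (5 - 4*(-⅐*3)²)*J = -2 + (5 - 4*(-3/7)²)*J = -2 + (5 - 4*9/49)*J = -2 + (5 - 36/49)*J = -2 + 209*J/49)
(-450 + 123)*(Z(E, 4)*(1/(7 + 3) + 10)) = (-450 + 123)*((-2 + (209/49)*13)*(1/(7 + 3) + 10)) = -327*(-2 + 2717/49)*(1/10 + 10) = -856413*(⅒ + 10)/49 = -856413*101/(49*10) = -327*264519/490 = -86497713/490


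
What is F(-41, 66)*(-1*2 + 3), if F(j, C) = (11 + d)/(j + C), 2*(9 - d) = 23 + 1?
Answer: 8/25 ≈ 0.32000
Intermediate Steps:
d = -3 (d = 9 - (23 + 1)/2 = 9 - ½*24 = 9 - 12 = -3)
F(j, C) = 8/(C + j) (F(j, C) = (11 - 3)/(j + C) = 8/(C + j))
F(-41, 66)*(-1*2 + 3) = (8/(66 - 41))*(-1*2 + 3) = (8/25)*(-2 + 3) = (8*(1/25))*1 = (8/25)*1 = 8/25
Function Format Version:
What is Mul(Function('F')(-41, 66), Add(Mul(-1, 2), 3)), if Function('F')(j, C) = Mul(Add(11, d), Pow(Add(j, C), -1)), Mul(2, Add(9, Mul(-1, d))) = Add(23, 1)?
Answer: Rational(8, 25) ≈ 0.32000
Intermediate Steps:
d = -3 (d = Add(9, Mul(Rational(-1, 2), Add(23, 1))) = Add(9, Mul(Rational(-1, 2), 24)) = Add(9, -12) = -3)
Function('F')(j, C) = Mul(8, Pow(Add(C, j), -1)) (Function('F')(j, C) = Mul(Add(11, -3), Pow(Add(j, C), -1)) = Mul(8, Pow(Add(C, j), -1)))
Mul(Function('F')(-41, 66), Add(Mul(-1, 2), 3)) = Mul(Mul(8, Pow(Add(66, -41), -1)), Add(Mul(-1, 2), 3)) = Mul(Mul(8, Pow(25, -1)), Add(-2, 3)) = Mul(Mul(8, Rational(1, 25)), 1) = Mul(Rational(8, 25), 1) = Rational(8, 25)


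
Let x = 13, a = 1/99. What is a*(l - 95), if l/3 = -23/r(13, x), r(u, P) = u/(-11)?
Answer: -476/1287 ≈ -0.36985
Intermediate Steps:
a = 1/99 ≈ 0.010101
r(u, P) = -u/11 (r(u, P) = u*(-1/11) = -u/11)
l = 759/13 (l = 3*(-23/((-1/11*13))) = 3*(-23/(-13/11)) = 3*(-23*(-11/13)) = 3*(253/13) = 759/13 ≈ 58.385)
a*(l - 95) = (759/13 - 95)/99 = (1/99)*(-476/13) = -476/1287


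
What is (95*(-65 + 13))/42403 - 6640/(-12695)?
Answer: 43768524/107661217 ≈ 0.40654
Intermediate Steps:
(95*(-65 + 13))/42403 - 6640/(-12695) = (95*(-52))*(1/42403) - 6640*(-1/12695) = -4940*1/42403 + 1328/2539 = -4940/42403 + 1328/2539 = 43768524/107661217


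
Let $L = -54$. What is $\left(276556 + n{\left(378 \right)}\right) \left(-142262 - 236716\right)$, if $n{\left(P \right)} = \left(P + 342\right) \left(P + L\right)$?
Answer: $-193216627608$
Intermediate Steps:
$n{\left(P \right)} = \left(-54 + P\right) \left(342 + P\right)$ ($n{\left(P \right)} = \left(P + 342\right) \left(P - 54\right) = \left(342 + P\right) \left(-54 + P\right) = \left(-54 + P\right) \left(342 + P\right)$)
$\left(276556 + n{\left(378 \right)}\right) \left(-142262 - 236716\right) = \left(276556 + \left(-18468 + 378^{2} + 288 \cdot 378\right)\right) \left(-142262 - 236716\right) = \left(276556 + \left(-18468 + 142884 + 108864\right)\right) \left(-378978\right) = \left(276556 + 233280\right) \left(-378978\right) = 509836 \left(-378978\right) = -193216627608$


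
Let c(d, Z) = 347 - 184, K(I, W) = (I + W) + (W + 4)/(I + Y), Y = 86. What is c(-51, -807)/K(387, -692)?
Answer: -1793/3371 ≈ -0.53189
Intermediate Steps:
K(I, W) = I + W + (4 + W)/(86 + I) (K(I, W) = (I + W) + (W + 4)/(I + 86) = (I + W) + (4 + W)/(86 + I) = I + W + (4 + W)/(86 + I))
c(d, Z) = 163
c(-51, -807)/K(387, -692) = 163/(((4 + 387**2 + 86*387 + 87*(-692) + 387*(-692))/(86 + 387))) = 163/(((4 + 149769 + 33282 - 60204 - 267804)/473)) = 163/(((1/473)*(-144953))) = 163/(-3371/11) = 163*(-11/3371) = -1793/3371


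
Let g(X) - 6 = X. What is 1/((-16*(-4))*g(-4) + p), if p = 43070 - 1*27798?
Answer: 1/15400 ≈ 6.4935e-5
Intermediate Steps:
g(X) = 6 + X
p = 15272 (p = 43070 - 27798 = 15272)
1/((-16*(-4))*g(-4) + p) = 1/((-16*(-4))*(6 - 4) + 15272) = 1/(64*2 + 15272) = 1/(128 + 15272) = 1/15400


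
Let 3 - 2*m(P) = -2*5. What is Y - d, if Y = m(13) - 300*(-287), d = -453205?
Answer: 1078623/2 ≈ 5.3931e+5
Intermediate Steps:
m(P) = 13/2 (m(P) = 3/2 - (-1)*5 = 3/2 - 1/2*(-10) = 3/2 + 5 = 13/2)
Y = 172213/2 (Y = 13/2 - 300*(-287) = 13/2 + 86100 = 172213/2 ≈ 86107.)
Y - d = 172213/2 - 1*(-453205) = 172213/2 + 453205 = 1078623/2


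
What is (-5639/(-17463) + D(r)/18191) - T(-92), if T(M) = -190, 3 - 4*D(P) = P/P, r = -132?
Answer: 120919560101/635338866 ≈ 190.32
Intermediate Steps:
D(P) = ½ (D(P) = ¾ - P/(4*P) = ¾ - ¼*1 = ¾ - ¼ = ½)
(-5639/(-17463) + D(r)/18191) - T(-92) = (-5639/(-17463) + (½)/18191) - 1*(-190) = (-5639*(-1/17463) + (½)*(1/18191)) + 190 = (5639/17463 + 1/36382) + 190 = 205175561/635338866 + 190 = 120919560101/635338866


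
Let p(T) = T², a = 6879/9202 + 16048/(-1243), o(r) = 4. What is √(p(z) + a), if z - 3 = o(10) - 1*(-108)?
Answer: √1728632953045463586/11438086 ≈ 114.95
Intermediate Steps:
z = 115 (z = 3 + (4 - 1*(-108)) = 3 + (4 + 108) = 3 + 112 = 115)
a = -139123099/11438086 (a = 6879*(1/9202) + 16048*(-1/1243) = 6879/9202 - 16048/1243 = -139123099/11438086 ≈ -12.163)
√(p(z) + a) = √(115² - 139123099/11438086) = √(13225 - 139123099/11438086) = √(151129564251/11438086) = √1728632953045463586/11438086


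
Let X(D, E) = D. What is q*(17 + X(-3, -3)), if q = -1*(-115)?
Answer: 1610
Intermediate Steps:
q = 115
q*(17 + X(-3, -3)) = 115*(17 - 3) = 115*14 = 1610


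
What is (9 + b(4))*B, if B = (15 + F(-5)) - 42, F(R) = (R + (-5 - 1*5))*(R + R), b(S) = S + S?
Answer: 2091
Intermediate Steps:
b(S) = 2*S
F(R) = 2*R*(-10 + R) (F(R) = (R + (-5 - 5))*(2*R) = (R - 10)*(2*R) = (-10 + R)*(2*R) = 2*R*(-10 + R))
B = 123 (B = (15 + 2*(-5)*(-10 - 5)) - 42 = (15 + 2*(-5)*(-15)) - 42 = (15 + 150) - 42 = 165 - 42 = 123)
(9 + b(4))*B = (9 + 2*4)*123 = (9 + 8)*123 = 17*123 = 2091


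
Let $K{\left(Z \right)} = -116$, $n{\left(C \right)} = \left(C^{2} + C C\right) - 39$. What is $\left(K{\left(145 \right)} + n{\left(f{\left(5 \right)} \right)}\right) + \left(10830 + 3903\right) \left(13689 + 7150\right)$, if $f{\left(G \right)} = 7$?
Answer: $307020930$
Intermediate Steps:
$n{\left(C \right)} = -39 + 2 C^{2}$ ($n{\left(C \right)} = \left(C^{2} + C^{2}\right) + \left(-92 + 53\right) = 2 C^{2} - 39 = -39 + 2 C^{2}$)
$\left(K{\left(145 \right)} + n{\left(f{\left(5 \right)} \right)}\right) + \left(10830 + 3903\right) \left(13689 + 7150\right) = \left(-116 - \left(39 - 2 \cdot 7^{2}\right)\right) + \left(10830 + 3903\right) \left(13689 + 7150\right) = \left(-116 + \left(-39 + 2 \cdot 49\right)\right) + 14733 \cdot 20839 = \left(-116 + \left(-39 + 98\right)\right) + 307020987 = \left(-116 + 59\right) + 307020987 = -57 + 307020987 = 307020930$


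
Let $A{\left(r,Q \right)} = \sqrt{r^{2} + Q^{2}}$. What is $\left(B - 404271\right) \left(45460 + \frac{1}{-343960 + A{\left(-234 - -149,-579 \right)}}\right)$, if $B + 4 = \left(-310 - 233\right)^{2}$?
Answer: $- \frac{294262271600477035840}{59154069567} + \frac{54713 \sqrt{342466}}{59154069567} \approx -4.9745 \cdot 10^{9}$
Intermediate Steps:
$B = 294845$ ($B = -4 + \left(-310 - 233\right)^{2} = -4 + \left(-543\right)^{2} = -4 + 294849 = 294845$)
$A{\left(r,Q \right)} = \sqrt{Q^{2} + r^{2}}$
$\left(B - 404271\right) \left(45460 + \frac{1}{-343960 + A{\left(-234 - -149,-579 \right)}}\right) = \left(294845 - 404271\right) \left(45460 + \frac{1}{-343960 + \sqrt{\left(-579\right)^{2} + \left(-234 - -149\right)^{2}}}\right) = - 109426 \left(45460 + \frac{1}{-343960 + \sqrt{335241 + \left(-234 + 149\right)^{2}}}\right) = - 109426 \left(45460 + \frac{1}{-343960 + \sqrt{335241 + \left(-85\right)^{2}}}\right) = - 109426 \left(45460 + \frac{1}{-343960 + \sqrt{335241 + 7225}}\right) = - 109426 \left(45460 + \frac{1}{-343960 + \sqrt{342466}}\right) = -4974505960 - \frac{109426}{-343960 + \sqrt{342466}}$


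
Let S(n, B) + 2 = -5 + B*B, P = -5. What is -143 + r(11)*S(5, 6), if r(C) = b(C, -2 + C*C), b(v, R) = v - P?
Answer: 321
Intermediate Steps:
S(n, B) = -7 + B² (S(n, B) = -2 + (-5 + B*B) = -2 + (-5 + B²) = -7 + B²)
b(v, R) = 5 + v (b(v, R) = v - 1*(-5) = v + 5 = 5 + v)
r(C) = 5 + C
-143 + r(11)*S(5, 6) = -143 + (5 + 11)*(-7 + 6²) = -143 + 16*(-7 + 36) = -143 + 16*29 = -143 + 464 = 321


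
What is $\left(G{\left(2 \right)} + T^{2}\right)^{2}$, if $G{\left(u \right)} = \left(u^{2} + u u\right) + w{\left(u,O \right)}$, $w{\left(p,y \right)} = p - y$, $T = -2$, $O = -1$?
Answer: $225$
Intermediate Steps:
$G{\left(u \right)} = 1 + u + 2 u^{2}$ ($G{\left(u \right)} = \left(u^{2} + u u\right) + \left(u - -1\right) = \left(u^{2} + u^{2}\right) + \left(u + 1\right) = 2 u^{2} + \left(1 + u\right) = 1 + u + 2 u^{2}$)
$\left(G{\left(2 \right)} + T^{2}\right)^{2} = \left(\left(1 + 2 + 2 \cdot 2^{2}\right) + \left(-2\right)^{2}\right)^{2} = \left(\left(1 + 2 + 2 \cdot 4\right) + 4\right)^{2} = \left(\left(1 + 2 + 8\right) + 4\right)^{2} = \left(11 + 4\right)^{2} = 15^{2} = 225$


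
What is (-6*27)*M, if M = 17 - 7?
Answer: -1620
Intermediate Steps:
M = 10
(-6*27)*M = -6*27*10 = -162*10 = -1620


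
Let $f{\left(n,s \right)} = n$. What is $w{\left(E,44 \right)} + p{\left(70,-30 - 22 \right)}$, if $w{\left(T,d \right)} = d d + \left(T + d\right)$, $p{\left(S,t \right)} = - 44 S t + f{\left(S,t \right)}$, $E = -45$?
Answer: $162165$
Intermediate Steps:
$p{\left(S,t \right)} = S - 44 S t$ ($p{\left(S,t \right)} = - 44 S t + S = S - 44 S t$)
$w{\left(T,d \right)} = T + d + d^{2}$ ($w{\left(T,d \right)} = d^{2} + \left(T + d\right) = T + d + d^{2}$)
$w{\left(E,44 \right)} + p{\left(70,-30 - 22 \right)} = \left(-45 + 44 + 44^{2}\right) + 70 \left(1 - 44 \left(-30 - 22\right)\right) = \left(-45 + 44 + 1936\right) + 70 \left(1 - 44 \left(-30 - 22\right)\right) = 1935 + 70 \left(1 - -2288\right) = 1935 + 70 \left(1 + 2288\right) = 1935 + 70 \cdot 2289 = 1935 + 160230 = 162165$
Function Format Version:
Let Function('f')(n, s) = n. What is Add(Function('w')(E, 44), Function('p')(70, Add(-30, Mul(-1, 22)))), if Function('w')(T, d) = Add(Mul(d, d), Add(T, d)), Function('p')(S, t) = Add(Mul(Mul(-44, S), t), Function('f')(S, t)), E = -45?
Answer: 162165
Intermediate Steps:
Function('p')(S, t) = Add(S, Mul(-44, S, t)) (Function('p')(S, t) = Add(Mul(Mul(-44, S), t), S) = Add(Mul(-44, S, t), S) = Add(S, Mul(-44, S, t)))
Function('w')(T, d) = Add(T, d, Pow(d, 2)) (Function('w')(T, d) = Add(Pow(d, 2), Add(T, d)) = Add(T, d, Pow(d, 2)))
Add(Function('w')(E, 44), Function('p')(70, Add(-30, Mul(-1, 22)))) = Add(Add(-45, 44, Pow(44, 2)), Mul(70, Add(1, Mul(-44, Add(-30, Mul(-1, 22)))))) = Add(Add(-45, 44, 1936), Mul(70, Add(1, Mul(-44, Add(-30, -22))))) = Add(1935, Mul(70, Add(1, Mul(-44, -52)))) = Add(1935, Mul(70, Add(1, 2288))) = Add(1935, Mul(70, 2289)) = Add(1935, 160230) = 162165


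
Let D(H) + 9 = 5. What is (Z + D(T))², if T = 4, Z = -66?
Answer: 4900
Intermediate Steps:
D(H) = -4 (D(H) = -9 + 5 = -4)
(Z + D(T))² = (-66 - 4)² = (-70)² = 4900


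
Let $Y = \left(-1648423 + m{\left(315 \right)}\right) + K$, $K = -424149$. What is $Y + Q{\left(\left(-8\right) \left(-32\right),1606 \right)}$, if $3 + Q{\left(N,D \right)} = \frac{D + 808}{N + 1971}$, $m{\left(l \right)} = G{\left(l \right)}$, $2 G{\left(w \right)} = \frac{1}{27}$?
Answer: $- \frac{14661387751}{7074} \approx -2.0726 \cdot 10^{6}$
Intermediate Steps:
$G{\left(w \right)} = \frac{1}{54}$ ($G{\left(w \right)} = \frac{1}{2 \cdot 27} = \frac{1}{2} \cdot \frac{1}{27} = \frac{1}{54}$)
$m{\left(l \right)} = \frac{1}{54}$
$Q{\left(N,D \right)} = -3 + \frac{808 + D}{1971 + N}$ ($Q{\left(N,D \right)} = -3 + \frac{D + 808}{N + 1971} = -3 + \frac{808 + D}{1971 + N}$)
$Y = - \frac{111918887}{54}$ ($Y = \left(-1648423 + \frac{1}{54}\right) - 424149 = - \frac{89014841}{54} - 424149 = - \frac{111918887}{54} \approx -2.0726 \cdot 10^{6}$)
$Y + Q{\left(\left(-8\right) \left(-32\right),1606 \right)} = - \frac{111918887}{54} + \frac{-5105 + 1606 - 3 \left(\left(-8\right) \left(-32\right)\right)}{1971 - -256} = - \frac{111918887}{54} + \frac{-5105 + 1606 - 768}{1971 + 256} = - \frac{111918887}{54} + \frac{-5105 + 1606 - 768}{2227} = - \frac{111918887}{54} + \frac{1}{2227} \left(-4267\right) = - \frac{111918887}{54} - \frac{251}{131} = - \frac{14661387751}{7074}$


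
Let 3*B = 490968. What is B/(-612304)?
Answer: -20457/76538 ≈ -0.26728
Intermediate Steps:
B = 163656 (B = (1/3)*490968 = 163656)
B/(-612304) = 163656/(-612304) = 163656*(-1/612304) = -20457/76538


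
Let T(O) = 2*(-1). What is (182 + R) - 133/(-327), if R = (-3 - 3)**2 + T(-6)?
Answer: 70765/327 ≈ 216.41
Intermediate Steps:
T(O) = -2
R = 34 (R = (-3 - 3)**2 - 2 = (-6)**2 - 2 = 36 - 2 = 34)
(182 + R) - 133/(-327) = (182 + 34) - 133/(-327) = 216 - 133*(-1/327) = 216 + 133/327 = 70765/327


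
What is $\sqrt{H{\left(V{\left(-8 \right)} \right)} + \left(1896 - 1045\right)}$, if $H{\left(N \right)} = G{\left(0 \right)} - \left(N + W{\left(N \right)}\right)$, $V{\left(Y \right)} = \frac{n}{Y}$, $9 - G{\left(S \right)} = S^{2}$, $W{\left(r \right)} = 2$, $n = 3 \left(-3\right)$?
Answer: $\frac{\sqrt{13710}}{4} \approx 29.272$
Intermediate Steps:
$n = -9$
$G{\left(S \right)} = 9 - S^{2}$
$V{\left(Y \right)} = - \frac{9}{Y}$
$H{\left(N \right)} = 7 - N$ ($H{\left(N \right)} = \left(9 - 0^{2}\right) - \left(N + 2\right) = \left(9 - 0\right) - \left(2 + N\right) = \left(9 + 0\right) - \left(2 + N\right) = 9 - \left(2 + N\right) = 7 - N$)
$\sqrt{H{\left(V{\left(-8 \right)} \right)} + \left(1896 - 1045\right)} = \sqrt{\left(7 - - \frac{9}{-8}\right) + \left(1896 - 1045\right)} = \sqrt{\left(7 - \left(-9\right) \left(- \frac{1}{8}\right)\right) + \left(1896 - 1045\right)} = \sqrt{\left(7 - \frac{9}{8}\right) + 851} = \sqrt{\frac{47}{8} + 851} = \sqrt{\frac{6855}{8}} = \frac{\sqrt{13710}}{4}$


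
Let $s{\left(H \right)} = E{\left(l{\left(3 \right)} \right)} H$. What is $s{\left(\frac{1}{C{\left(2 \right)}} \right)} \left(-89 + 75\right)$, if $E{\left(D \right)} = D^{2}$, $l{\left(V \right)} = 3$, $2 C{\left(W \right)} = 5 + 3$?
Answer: $- \frac{63}{2} \approx -31.5$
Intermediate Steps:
$C{\left(W \right)} = 4$ ($C{\left(W \right)} = \frac{5 + 3}{2} = \frac{1}{2} \cdot 8 = 4$)
$s{\left(H \right)} = 9 H$ ($s{\left(H \right)} = 3^{2} H = 9 H$)
$s{\left(\frac{1}{C{\left(2 \right)}} \right)} \left(-89 + 75\right) = \frac{9}{4} \left(-89 + 75\right) = 9 \cdot \frac{1}{4} \left(-14\right) = \frac{9}{4} \left(-14\right) = - \frac{63}{2}$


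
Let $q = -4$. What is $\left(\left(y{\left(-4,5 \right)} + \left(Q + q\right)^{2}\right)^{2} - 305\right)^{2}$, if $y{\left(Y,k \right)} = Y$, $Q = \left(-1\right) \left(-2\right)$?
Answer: $93025$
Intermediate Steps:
$Q = 2$
$\left(\left(y{\left(-4,5 \right)} + \left(Q + q\right)^{2}\right)^{2} - 305\right)^{2} = \left(\left(-4 + \left(2 - 4\right)^{2}\right)^{2} - 305\right)^{2} = \left(\left(-4 + \left(-2\right)^{2}\right)^{2} - 305\right)^{2} = \left(\left(-4 + 4\right)^{2} - 305\right)^{2} = \left(0^{2} - 305\right)^{2} = \left(0 - 305\right)^{2} = \left(-305\right)^{2} = 93025$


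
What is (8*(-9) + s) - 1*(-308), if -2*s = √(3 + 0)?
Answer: 236 - √3/2 ≈ 235.13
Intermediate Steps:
s = -√3/2 (s = -√(3 + 0)/2 = -√3/2 ≈ -0.86602)
(8*(-9) + s) - 1*(-308) = (8*(-9) - √3/2) - 1*(-308) = (-72 - √3/2) + 308 = 236 - √3/2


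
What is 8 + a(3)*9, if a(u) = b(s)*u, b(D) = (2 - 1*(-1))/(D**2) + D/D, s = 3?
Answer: 44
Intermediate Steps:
b(D) = 1 + 3/D**2 (b(D) = (2 + 1)/D**2 + 1 = 3/D**2 + 1 = 1 + 3/D**2)
a(u) = 4*u/3 (a(u) = (1 + 3/3**2)*u = (1 + 3*(1/9))*u = (1 + 1/3)*u = 4*u/3)
8 + a(3)*9 = 8 + ((4/3)*3)*9 = 8 + 4*9 = 8 + 36 = 44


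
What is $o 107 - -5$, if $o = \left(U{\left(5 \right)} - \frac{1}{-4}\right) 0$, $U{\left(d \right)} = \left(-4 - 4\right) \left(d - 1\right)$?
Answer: $5$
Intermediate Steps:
$U{\left(d \right)} = 8 - 8 d$ ($U{\left(d \right)} = - 8 \left(-1 + d\right) = 8 - 8 d$)
$o = 0$ ($o = \left(\left(8 - 40\right) - \frac{1}{-4}\right) 0 = \left(\left(8 - 40\right) - - \frac{1}{4}\right) 0 = \left(-32 + \frac{1}{4}\right) 0 = \left(- \frac{127}{4}\right) 0 = 0$)
$o 107 - -5 = 0 \cdot 107 - -5 = 0 + \left(-3 + 8\right) = 0 + 5 = 5$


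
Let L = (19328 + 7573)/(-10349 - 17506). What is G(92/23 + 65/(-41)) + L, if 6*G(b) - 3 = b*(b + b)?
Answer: 15376407/10405390 ≈ 1.4777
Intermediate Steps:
G(b) = ½ + b²/3 (G(b) = ½ + (b*(b + b))/6 = ½ + (b*(2*b))/6 = ½ + (2*b²)/6 = ½ + b²/3)
L = -2989/3095 (L = 26901/(-27855) = 26901*(-1/27855) = -2989/3095 ≈ -0.96575)
G(92/23 + 65/(-41)) + L = (½ + (92/23 + 65/(-41))²/3) - 2989/3095 = (½ + (92*(1/23) + 65*(-1/41))²/3) - 2989/3095 = (½ + (4 - 65/41)²/3) - 2989/3095 = (½ + (99/41)²/3) - 2989/3095 = (½ + (⅓)*(9801/1681)) - 2989/3095 = (½ + 3267/1681) - 2989/3095 = 8215/3362 - 2989/3095 = 15376407/10405390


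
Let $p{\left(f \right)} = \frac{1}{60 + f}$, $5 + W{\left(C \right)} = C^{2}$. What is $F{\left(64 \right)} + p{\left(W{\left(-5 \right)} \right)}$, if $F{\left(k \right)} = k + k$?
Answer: $\frac{10241}{80} \approx 128.01$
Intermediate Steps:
$W{\left(C \right)} = -5 + C^{2}$
$F{\left(k \right)} = 2 k$
$F{\left(64 \right)} + p{\left(W{\left(-5 \right)} \right)} = 2 \cdot 64 + \frac{1}{60 - \left(5 - \left(-5\right)^{2}\right)} = 128 + \frac{1}{60 + \left(-5 + 25\right)} = 128 + \frac{1}{60 + 20} = 128 + \frac{1}{80} = \frac{10241}{80}$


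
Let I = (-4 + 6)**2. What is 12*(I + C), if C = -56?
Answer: -624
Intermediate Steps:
I = 4 (I = 2**2 = 4)
12*(I + C) = 12*(4 - 56) = 12*(-52) = -624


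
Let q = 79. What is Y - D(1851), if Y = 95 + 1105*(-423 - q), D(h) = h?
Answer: -556466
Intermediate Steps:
Y = -554615 (Y = 95 + 1105*(-423 - 1*79) = 95 + 1105*(-423 - 79) = 95 + 1105*(-502) = 95 - 554710 = -554615)
Y - D(1851) = -554615 - 1*1851 = -554615 - 1851 = -556466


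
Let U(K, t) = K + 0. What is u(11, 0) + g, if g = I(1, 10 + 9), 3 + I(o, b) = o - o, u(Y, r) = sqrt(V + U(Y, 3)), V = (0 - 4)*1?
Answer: -3 + sqrt(7) ≈ -0.35425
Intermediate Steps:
V = -4 (V = -4*1 = -4)
U(K, t) = K
u(Y, r) = sqrt(-4 + Y)
I(o, b) = -3 (I(o, b) = -3 + (o - o) = -3 + 0 = -3)
g = -3
u(11, 0) + g = sqrt(-4 + 11) - 3 = sqrt(7) - 3 = -3 + sqrt(7)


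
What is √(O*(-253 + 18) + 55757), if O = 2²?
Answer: √54817 ≈ 234.13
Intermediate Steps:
O = 4
√(O*(-253 + 18) + 55757) = √(4*(-253 + 18) + 55757) = √(4*(-235) + 55757) = √(-940 + 55757) = √54817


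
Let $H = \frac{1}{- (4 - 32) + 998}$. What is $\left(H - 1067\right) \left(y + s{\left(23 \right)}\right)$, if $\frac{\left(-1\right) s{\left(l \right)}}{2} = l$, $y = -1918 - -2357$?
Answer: $- \frac{143411071}{342} \approx -4.1933 \cdot 10^{5}$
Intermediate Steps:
$y = 439$ ($y = -1918 + 2357 = 439$)
$s{\left(l \right)} = - 2 l$
$H = \frac{1}{1026}$ ($H = \frac{1}{\left(-1\right) \left(-28\right) + 998} = \frac{1}{28 + 998} = \frac{1}{1026} \approx 0.00097466$)
$\left(H - 1067\right) \left(y + s{\left(23 \right)}\right) = \left(\frac{1}{1026} - 1067\right) \left(439 - 46\right) = - \frac{1094741 \left(439 - 46\right)}{1026} = \left(- \frac{1094741}{1026}\right) 393 = - \frac{143411071}{342}$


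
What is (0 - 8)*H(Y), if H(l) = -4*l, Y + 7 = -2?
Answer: -288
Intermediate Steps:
Y = -9 (Y = -7 - 2 = -9)
(0 - 8)*H(Y) = (0 - 8)*(-4*(-9)) = -8*36 = -288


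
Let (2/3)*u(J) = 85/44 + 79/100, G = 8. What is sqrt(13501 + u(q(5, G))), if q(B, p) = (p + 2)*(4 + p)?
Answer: sqrt(163411501)/110 ≈ 116.21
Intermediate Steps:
q(B, p) = (2 + p)*(4 + p)
u(J) = 4491/1100 (u(J) = 3*(85/44 + 79/100)/2 = (3/2)*(1497/550) = 4491/1100)
sqrt(13501 + u(q(5, G))) = sqrt(13501 + 4491/1100) = sqrt(14855591/1100) = sqrt(163411501)/110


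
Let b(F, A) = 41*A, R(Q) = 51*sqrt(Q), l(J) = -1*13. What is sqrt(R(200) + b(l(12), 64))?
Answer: sqrt(2624 + 510*sqrt(2)) ≈ 57.838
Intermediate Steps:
l(J) = -13
sqrt(R(200) + b(l(12), 64)) = sqrt(51*sqrt(200) + 41*64) = sqrt(51*(10*sqrt(2)) + 2624) = sqrt(510*sqrt(2) + 2624) = sqrt(2624 + 510*sqrt(2))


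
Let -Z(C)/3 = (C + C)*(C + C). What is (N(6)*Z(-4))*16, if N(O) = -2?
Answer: 6144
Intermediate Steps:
Z(C) = -12*C² (Z(C) = -3*(C + C)*(C + C) = -3*2*C*2*C = -12*C²)
(N(6)*Z(-4))*16 = -(-24)*(-4)²*16 = -(-24)*16*16 = -2*(-192)*16 = 384*16 = 6144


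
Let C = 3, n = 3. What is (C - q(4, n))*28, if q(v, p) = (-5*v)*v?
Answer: 2324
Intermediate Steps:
q(v, p) = -5*v²
(C - q(4, n))*28 = (3 - (-5)*4²)*28 = (3 - (-5)*16)*28 = (3 - 1*(-80))*28 = (3 + 80)*28 = 83*28 = 2324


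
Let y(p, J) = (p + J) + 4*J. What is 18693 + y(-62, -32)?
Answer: 18471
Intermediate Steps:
y(p, J) = p + 5*J (y(p, J) = (J + p) + 4*J = p + 5*J)
18693 + y(-62, -32) = 18693 + (-62 + 5*(-32)) = 18693 + (-62 - 160) = 18693 - 222 = 18471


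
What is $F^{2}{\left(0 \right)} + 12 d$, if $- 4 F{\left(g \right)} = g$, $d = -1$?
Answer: $-12$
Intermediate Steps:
$F{\left(g \right)} = - \frac{g}{4}$
$F^{2}{\left(0 \right)} + 12 d = \left(\left(- \frac{1}{4}\right) 0\right)^{2} + 12 \left(-1\right) = 0^{2} - 12 = 0 - 12 = -12$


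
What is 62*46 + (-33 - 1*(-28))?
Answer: 2847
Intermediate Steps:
62*46 + (-33 - 1*(-28)) = 2852 + (-33 + 28) = 2852 - 5 = 2847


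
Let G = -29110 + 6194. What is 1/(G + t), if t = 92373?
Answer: 1/69457 ≈ 1.4397e-5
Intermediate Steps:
G = -22916
1/(G + t) = 1/(-22916 + 92373) = 1/69457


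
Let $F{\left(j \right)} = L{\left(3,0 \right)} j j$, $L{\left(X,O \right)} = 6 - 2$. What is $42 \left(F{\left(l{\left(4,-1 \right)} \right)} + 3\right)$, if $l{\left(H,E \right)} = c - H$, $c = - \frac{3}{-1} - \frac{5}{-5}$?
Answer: $126$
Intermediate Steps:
$c = 4$ ($c = \left(-3\right) \left(-1\right) - -1 = 3 + 1 = 4$)
$L{\left(X,O \right)} = 4$
$l{\left(H,E \right)} = 4 - H$
$F{\left(j \right)} = 4 j^{2}$ ($F{\left(j \right)} = 4 j j = 4 j^{2}$)
$42 \left(F{\left(l{\left(4,-1 \right)} \right)} + 3\right) = 42 \left(4 \left(4 - 4\right)^{2} + 3\right) = 42 \left(4 \cdot 0^{2} + 3\right) = 42 \left(4 \cdot 0 + 3\right) = 42 \left(0 + 3\right) = 42 \cdot 3 = 126$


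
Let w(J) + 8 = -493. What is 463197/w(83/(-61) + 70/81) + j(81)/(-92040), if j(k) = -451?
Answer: -14210808643/15370680 ≈ -924.54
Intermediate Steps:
w(J) = -501 (w(J) = -8 - 493 = -501)
463197/w(83/(-61) + 70/81) + j(81)/(-92040) = 463197/(-501) - 451/(-92040) = 463197*(-1/501) - 451*(-1/92040) = -154399/167 + 451/92040 = -14210808643/15370680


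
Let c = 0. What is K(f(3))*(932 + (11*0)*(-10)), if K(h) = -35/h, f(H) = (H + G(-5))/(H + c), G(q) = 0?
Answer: -32620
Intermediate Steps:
f(H) = 1 (f(H) = (H + 0)/(H + 0) = H/H = 1)
K(f(3))*(932 + (11*0)*(-10)) = (-35/1)*(932 + (11*0)*(-10)) = (-35*1)*(932 + 0*(-10)) = -35*(932 + 0) = -35*932 = -32620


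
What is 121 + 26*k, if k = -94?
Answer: -2323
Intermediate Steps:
121 + 26*k = 121 + 26*(-94) = 121 - 2444 = -2323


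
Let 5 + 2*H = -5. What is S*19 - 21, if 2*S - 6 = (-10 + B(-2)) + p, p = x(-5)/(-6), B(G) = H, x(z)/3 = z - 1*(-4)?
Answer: -407/4 ≈ -101.75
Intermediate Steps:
x(z) = 12 + 3*z (x(z) = 3*(z - 1*(-4)) = 3*(z + 4) = 3*(4 + z) = 12 + 3*z)
H = -5 (H = -5/2 + (½)*(-5) = -5/2 - 5/2 = -5)
B(G) = -5
p = ½ (p = (12 + 3*(-5))/(-6) = (12 - 15)*(-⅙) = -3*(-⅙) = ½ ≈ 0.50000)
S = -17/4 (S = 3 + ((-10 - 5) + ½)/2 = 3 + (-15 + ½)/2 = 3 + (½)*(-29/2) = 3 - 29/4 = -17/4 ≈ -4.2500)
S*19 - 21 = -17/4*19 - 21 = -323/4 - 21 = -407/4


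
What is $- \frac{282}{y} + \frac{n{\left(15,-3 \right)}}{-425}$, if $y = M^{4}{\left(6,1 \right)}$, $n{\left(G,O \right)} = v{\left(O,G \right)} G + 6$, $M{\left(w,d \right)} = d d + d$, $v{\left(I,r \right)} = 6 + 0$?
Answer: $- \frac{60693}{3400} \approx -17.851$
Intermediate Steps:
$v{\left(I,r \right)} = 6$
$M{\left(w,d \right)} = d + d^{2}$ ($M{\left(w,d \right)} = d^{2} + d = d + d^{2}$)
$n{\left(G,O \right)} = 6 + 6 G$ ($n{\left(G,O \right)} = 6 G + 6 = 6 + 6 G$)
$y = 16$ ($y = \left(1 \left(1 + 1\right)\right)^{4} = \left(1 \cdot 2\right)^{4} = 2^{4} = 16$)
$- \frac{282}{y} + \frac{n{\left(15,-3 \right)}}{-425} = - \frac{282}{16} + \frac{6 + 6 \cdot 15}{-425} = \left(-282\right) \frac{1}{16} + \left(6 + 90\right) \left(- \frac{1}{425}\right) = - \frac{141}{8} + 96 \left(- \frac{1}{425}\right) = - \frac{141}{8} - \frac{96}{425} = - \frac{60693}{3400}$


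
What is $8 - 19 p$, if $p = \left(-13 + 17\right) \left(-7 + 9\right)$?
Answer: $-144$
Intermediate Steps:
$p = 8$ ($p = 4 \cdot 2 = 8$)
$8 - 19 p = 8 - 152 = -144$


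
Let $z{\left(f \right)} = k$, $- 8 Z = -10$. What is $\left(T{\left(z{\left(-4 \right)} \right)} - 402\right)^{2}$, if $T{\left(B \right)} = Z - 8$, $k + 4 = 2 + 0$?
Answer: $\frac{2673225}{16} \approx 1.6708 \cdot 10^{5}$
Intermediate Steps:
$Z = \frac{5}{4}$ ($Z = \left(- \frac{1}{8}\right) \left(-10\right) = \frac{5}{4} \approx 1.25$)
$k = -2$ ($k = -4 + \left(2 + 0\right) = -4 + 2 = -2$)
$z{\left(f \right)} = -2$
$T{\left(B \right)} = - \frac{27}{4}$ ($T{\left(B \right)} = \frac{5}{4} - 8 = - \frac{27}{4}$)
$\left(T{\left(z{\left(-4 \right)} \right)} - 402\right)^{2} = \left(- \frac{27}{4} - 402\right)^{2} = \left(- \frac{1635}{4}\right)^{2} = \frac{2673225}{16}$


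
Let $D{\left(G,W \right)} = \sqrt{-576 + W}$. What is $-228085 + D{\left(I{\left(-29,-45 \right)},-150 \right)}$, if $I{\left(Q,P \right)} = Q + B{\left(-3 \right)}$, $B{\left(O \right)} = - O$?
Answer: $-228085 + 11 i \sqrt{6} \approx -2.2809 \cdot 10^{5} + 26.944 i$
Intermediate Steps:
$I{\left(Q,P \right)} = 3 + Q$ ($I{\left(Q,P \right)} = Q - -3 = Q + 3 = 3 + Q$)
$-228085 + D{\left(I{\left(-29,-45 \right)},-150 \right)} = -228085 + \sqrt{-576 - 150} = -228085 + \sqrt{-726} = -228085 + 11 i \sqrt{6}$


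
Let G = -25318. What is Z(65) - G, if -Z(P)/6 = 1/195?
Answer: 1645668/65 ≈ 25318.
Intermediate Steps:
Z(P) = -2/65 (Z(P) = -6/195 = -6*1/195 = -2/65)
Z(65) - G = -2/65 - 1*(-25318) = -2/65 + 25318 = 1645668/65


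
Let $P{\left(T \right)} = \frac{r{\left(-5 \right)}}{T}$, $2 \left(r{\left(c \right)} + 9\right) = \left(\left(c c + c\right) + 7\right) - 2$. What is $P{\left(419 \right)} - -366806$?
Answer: $\frac{307383435}{838} \approx 3.6681 \cdot 10^{5}$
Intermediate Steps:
$r{\left(c \right)} = - \frac{13}{2} + \frac{c}{2} + \frac{c^{2}}{2}$ ($r{\left(c \right)} = -9 + \frac{\left(\left(c c + c\right) + 7\right) - 2}{2} = -9 + \frac{\left(\left(c^{2} + c\right) + 7\right) - 2}{2} = -9 + \frac{\left(\left(c + c^{2}\right) + 7\right) - 2}{2} = -9 + \frac{\left(7 + c + c^{2}\right) - 2}{2} = -9 + \frac{5 + c + c^{2}}{2} = -9 + \left(\frac{5}{2} + \frac{c}{2} + \frac{c^{2}}{2}\right) = - \frac{13}{2} + \frac{c}{2} + \frac{c^{2}}{2}$)
$P{\left(T \right)} = \frac{7}{2 T}$ ($P{\left(T \right)} = \frac{- \frac{13}{2} + \frac{1}{2} \left(-5\right) + \frac{\left(-5\right)^{2}}{2}}{T} = \frac{- \frac{13}{2} - \frac{5}{2} + \frac{1}{2} \cdot 25}{T} = \frac{- \frac{13}{2} - \frac{5}{2} + \frac{25}{2}}{T} = \frac{7}{2 T}$)
$P{\left(419 \right)} - -366806 = \frac{7}{2 \cdot 419} - -366806 = \frac{7}{2} \cdot \frac{1}{419} + 366806 = \frac{7}{838} + 366806 = \frac{307383435}{838}$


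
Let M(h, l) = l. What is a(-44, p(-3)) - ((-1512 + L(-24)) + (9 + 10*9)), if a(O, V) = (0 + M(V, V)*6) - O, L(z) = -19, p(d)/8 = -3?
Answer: 1332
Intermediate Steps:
p(d) = -24 (p(d) = 8*(-3) = -24)
a(O, V) = -O + 6*V (a(O, V) = (0 + V*6) - O = (0 + 6*V) - O = 6*V - O = -O + 6*V)
a(-44, p(-3)) - ((-1512 + L(-24)) + (9 + 10*9)) = (-1*(-44) + 6*(-24)) - ((-1512 - 19) + (9 + 10*9)) = (44 - 144) - (-1531 + (9 + 90)) = -100 - (-1531 + 99) = -100 - 1*(-1432) = -100 + 1432 = 1332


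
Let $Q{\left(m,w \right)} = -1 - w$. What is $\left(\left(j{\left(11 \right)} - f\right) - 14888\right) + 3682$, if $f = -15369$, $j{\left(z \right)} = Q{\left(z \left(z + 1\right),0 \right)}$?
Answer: $4162$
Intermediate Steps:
$j{\left(z \right)} = -1$ ($j{\left(z \right)} = -1 - 0 = -1 + 0 = -1$)
$\left(\left(j{\left(11 \right)} - f\right) - 14888\right) + 3682 = \left(\left(-1 - -15369\right) - 14888\right) + 3682 = \left(\left(-1 + 15369\right) - 14888\right) + 3682 = \left(15368 - 14888\right) + 3682 = 480 + 3682 = 4162$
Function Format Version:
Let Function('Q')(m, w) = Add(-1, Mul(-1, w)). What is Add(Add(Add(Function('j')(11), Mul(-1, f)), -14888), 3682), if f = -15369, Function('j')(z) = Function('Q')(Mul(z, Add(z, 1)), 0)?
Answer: 4162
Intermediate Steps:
Function('j')(z) = -1 (Function('j')(z) = Add(-1, Mul(-1, 0)) = Add(-1, 0) = -1)
Add(Add(Add(Function('j')(11), Mul(-1, f)), -14888), 3682) = Add(Add(Add(-1, Mul(-1, -15369)), -14888), 3682) = Add(Add(Add(-1, 15369), -14888), 3682) = Add(Add(15368, -14888), 3682) = Add(480, 3682) = 4162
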